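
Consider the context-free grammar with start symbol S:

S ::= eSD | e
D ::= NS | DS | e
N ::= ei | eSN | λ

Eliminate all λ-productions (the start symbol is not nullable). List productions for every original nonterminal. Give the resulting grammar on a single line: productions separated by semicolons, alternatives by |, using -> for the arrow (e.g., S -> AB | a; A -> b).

Nullable set: {N}.
D -> NS: N nullable, giving NS | S.
Drop N -> λ.
N -> eSN: N nullable, giving eS | eSN.
Unchanged (no nullable symbols): S -> e; S -> eSD; D -> DS; D -> e; N -> ei.

S -> e | eSD; D -> S | e | DS | NS; N -> eS | ei | eSN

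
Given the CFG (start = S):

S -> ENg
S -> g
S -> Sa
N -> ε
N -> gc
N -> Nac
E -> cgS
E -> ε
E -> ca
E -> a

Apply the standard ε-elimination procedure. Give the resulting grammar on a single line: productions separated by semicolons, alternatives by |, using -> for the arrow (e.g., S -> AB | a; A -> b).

S -> g | Eg | Ng | Sa | ENg; E -> a | ca | cgS; N -> ac | gc | Nac

Nullable set: {E, N}.
S -> ENg: E, N nullable, giving ENg | Eg | Ng | g.
Drop E -> ε.
Drop N -> ε.
N -> Nac: N nullable, giving Nac | ac.
Unchanged (no nullable symbols): S -> Sa; S -> g; E -> a; E -> ca; E -> cgS; N -> gc.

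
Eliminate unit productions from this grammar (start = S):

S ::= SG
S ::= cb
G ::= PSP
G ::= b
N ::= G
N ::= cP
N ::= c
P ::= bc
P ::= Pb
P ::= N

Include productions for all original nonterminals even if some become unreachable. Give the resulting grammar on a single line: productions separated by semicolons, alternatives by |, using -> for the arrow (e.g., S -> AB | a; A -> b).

Unit productions: N->G, P->N.
Unit pairs (A ⇒* B via units): (N,G), (P,G), (P,N).
S: inherits non-unit rules of {S} → SG | cb.
G: inherits non-unit rules of {G} → PSP | b.
N: inherits non-unit rules of {G, N} → PSP | b | c | cP.
P: inherits non-unit rules of {G, N, P} → PSP | Pb | b | bc | c | cP.

S -> SG | cb; G -> b | PSP; N -> b | c | cP | PSP; P -> b | c | Pb | bc | cP | PSP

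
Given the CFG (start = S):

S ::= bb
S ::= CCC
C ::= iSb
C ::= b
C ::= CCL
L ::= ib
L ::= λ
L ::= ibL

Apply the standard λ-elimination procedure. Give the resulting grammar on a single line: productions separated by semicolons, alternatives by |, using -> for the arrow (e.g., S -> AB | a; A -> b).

S -> bb | CCC; C -> b | CC | CCL | iSb; L -> ib | ibL

Nullable set: {L}.
C -> CCL: L nullable, giving CC | CCL.
Drop L -> λ.
L -> ibL: L nullable, giving ib | ibL.
Unchanged (no nullable symbols): S -> CCC; S -> bb; C -> b; C -> iSb; L -> ib.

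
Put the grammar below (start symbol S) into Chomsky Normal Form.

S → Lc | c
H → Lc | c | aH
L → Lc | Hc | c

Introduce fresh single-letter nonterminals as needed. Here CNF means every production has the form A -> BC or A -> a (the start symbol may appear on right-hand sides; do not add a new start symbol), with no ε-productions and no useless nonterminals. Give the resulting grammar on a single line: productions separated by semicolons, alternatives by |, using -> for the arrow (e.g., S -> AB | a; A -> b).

No ε-productions.
No unit productions to eliminate.
TERM: introduce B -> a, A -> c and substitute in every rule of length ≥2.

S -> c | LA; A -> c; B -> a; H -> c | BH | LA; L -> c | HA | LA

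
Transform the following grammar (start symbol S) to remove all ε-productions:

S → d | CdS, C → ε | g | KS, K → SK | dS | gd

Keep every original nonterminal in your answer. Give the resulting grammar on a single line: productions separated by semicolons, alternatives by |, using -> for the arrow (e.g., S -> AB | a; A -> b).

Nullable set: {C}.
S -> CdS: C nullable, giving CdS | dS.
Drop C -> ε.
Unchanged (no nullable symbols): S -> d; C -> KS; C -> g; K -> SK; K -> dS; K -> gd.

S -> d | dS | CdS; C -> g | KS; K -> SK | dS | gd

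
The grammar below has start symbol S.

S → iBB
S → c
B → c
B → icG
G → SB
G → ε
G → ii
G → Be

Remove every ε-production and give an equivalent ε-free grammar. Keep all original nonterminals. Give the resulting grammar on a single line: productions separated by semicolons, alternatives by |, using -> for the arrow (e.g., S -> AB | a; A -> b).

Nullable set: {G}.
B -> icG: G nullable, giving ic | icG.
Drop G -> ε.
Unchanged (no nullable symbols): S -> c; S -> iBB; B -> c; G -> Be; G -> SB; G -> ii.

S -> c | iBB; B -> c | ic | icG; G -> Be | SB | ii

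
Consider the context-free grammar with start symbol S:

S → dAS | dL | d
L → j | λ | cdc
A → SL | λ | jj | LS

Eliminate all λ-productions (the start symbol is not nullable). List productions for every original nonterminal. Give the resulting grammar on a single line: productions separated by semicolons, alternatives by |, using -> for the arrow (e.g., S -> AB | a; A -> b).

Nullable set: {A, L}.
S -> dAS: A nullable, giving dAS | dS.
S -> dL: L nullable, giving d | dL.
Drop A -> λ.
A -> LS: L nullable, giving LS | S.
A -> SL: L nullable, giving S | SL.
Drop L -> λ.
Unchanged (no nullable symbols): S -> d; A -> jj; L -> cdc; L -> j.

S -> d | dL | dS | dAS; A -> S | LS | SL | jj; L -> j | cdc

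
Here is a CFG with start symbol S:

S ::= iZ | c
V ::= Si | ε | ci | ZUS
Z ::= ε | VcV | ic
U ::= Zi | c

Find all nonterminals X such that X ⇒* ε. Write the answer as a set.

{V, Z}

Directly nullable (have an ε-rule): {V, Z}.
Not nullable: S, U — each has a terminal in every rule's right-hand side or depends on a non-nullable symbol.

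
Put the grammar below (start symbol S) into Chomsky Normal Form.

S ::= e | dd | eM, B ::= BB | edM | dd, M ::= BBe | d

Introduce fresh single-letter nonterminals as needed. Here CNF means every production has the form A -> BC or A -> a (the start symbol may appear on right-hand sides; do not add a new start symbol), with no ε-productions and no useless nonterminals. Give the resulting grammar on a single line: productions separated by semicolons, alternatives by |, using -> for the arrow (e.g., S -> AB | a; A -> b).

S -> e | AA | CM; A -> d; B -> AA | BB | CD; C -> e; D -> AM; E -> BC; M -> d | BE

No ε-productions.
No unit productions to eliminate.
TERM: introduce A -> d, C -> e and substitute in every rule of length ≥2.
BIN: B -> CAM becomes B -> CD, D -> AM; M -> BBC becomes M -> BE, E -> BC.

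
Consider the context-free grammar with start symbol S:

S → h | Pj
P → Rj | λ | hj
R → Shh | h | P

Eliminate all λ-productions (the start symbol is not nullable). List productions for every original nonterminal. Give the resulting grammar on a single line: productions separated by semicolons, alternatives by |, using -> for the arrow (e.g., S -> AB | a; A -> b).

S -> h | j | Pj; P -> j | Rj | hj; R -> P | h | Shh

Nullable set: {P, R}.
S -> Pj: P nullable, giving Pj | j.
Drop P -> λ.
P -> Rj: R nullable, giving Rj | j.
R -> P: P nullable, giving P.
Unchanged (no nullable symbols): S -> h; P -> hj; R -> Shh; R -> h.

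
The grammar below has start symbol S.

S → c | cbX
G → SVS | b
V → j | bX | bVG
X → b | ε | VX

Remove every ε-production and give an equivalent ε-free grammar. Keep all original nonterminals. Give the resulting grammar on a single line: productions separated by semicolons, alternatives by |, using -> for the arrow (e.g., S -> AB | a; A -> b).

Nullable set: {X}.
S -> cbX: X nullable, giving cb | cbX.
V -> bX: X nullable, giving b | bX.
Drop X -> ε.
X -> VX: X nullable, giving V | VX.
Unchanged (no nullable symbols): S -> c; G -> SVS; G -> b; V -> bVG; V -> j; X -> b.

S -> c | cb | cbX; G -> b | SVS; V -> b | j | bX | bVG; X -> V | b | VX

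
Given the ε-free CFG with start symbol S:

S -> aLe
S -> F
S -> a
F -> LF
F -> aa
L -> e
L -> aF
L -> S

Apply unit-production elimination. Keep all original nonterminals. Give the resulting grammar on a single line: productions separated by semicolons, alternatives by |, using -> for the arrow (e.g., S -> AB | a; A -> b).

Unit productions: L->S, S->F.
Unit pairs (A ⇒* B via units): (L,F), (L,S), (S,F).
S: inherits non-unit rules of {F, S} → LF | a | aLe | aa.
F: inherits non-unit rules of {F} → LF | aa.
L: inherits non-unit rules of {F, L, S} → LF | a | aF | aLe | aa | e.

S -> a | LF | aa | aLe; F -> LF | aa; L -> a | e | LF | aF | aa | aLe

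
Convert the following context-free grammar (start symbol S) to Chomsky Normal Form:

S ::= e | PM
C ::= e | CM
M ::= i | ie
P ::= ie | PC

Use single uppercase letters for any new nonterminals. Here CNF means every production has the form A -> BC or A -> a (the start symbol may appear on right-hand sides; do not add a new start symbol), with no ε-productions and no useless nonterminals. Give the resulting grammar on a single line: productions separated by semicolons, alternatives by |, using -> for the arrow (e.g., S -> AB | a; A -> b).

No ε-productions.
No unit productions to eliminate.
TERM: introduce B -> e, A -> i and substitute in every rule of length ≥2.

S -> e | PM; A -> i; B -> e; C -> e | CM; M -> i | AB; P -> AB | PC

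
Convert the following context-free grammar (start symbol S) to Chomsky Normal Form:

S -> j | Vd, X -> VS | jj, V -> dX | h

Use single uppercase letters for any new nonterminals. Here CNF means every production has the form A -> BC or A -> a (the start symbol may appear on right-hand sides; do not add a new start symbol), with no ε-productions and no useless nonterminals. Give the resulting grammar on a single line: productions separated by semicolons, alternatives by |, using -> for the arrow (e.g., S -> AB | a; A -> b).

S -> j | VA; A -> d; B -> j; V -> h | AX; X -> BB | VS

No ε-productions.
No unit productions to eliminate.
TERM: introduce A -> d, B -> j and substitute in every rule of length ≥2.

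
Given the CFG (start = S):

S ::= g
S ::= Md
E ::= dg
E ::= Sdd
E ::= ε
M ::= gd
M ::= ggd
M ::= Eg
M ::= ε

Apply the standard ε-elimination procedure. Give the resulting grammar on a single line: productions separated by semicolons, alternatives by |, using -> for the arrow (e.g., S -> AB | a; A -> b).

Nullable set: {E, M}.
S -> Md: M nullable, giving Md | d.
Drop E -> ε.
Drop M -> ε.
M -> Eg: E nullable, giving Eg | g.
Unchanged (no nullable symbols): S -> g; E -> Sdd; E -> dg; M -> gd; M -> ggd.

S -> d | g | Md; E -> dg | Sdd; M -> g | Eg | gd | ggd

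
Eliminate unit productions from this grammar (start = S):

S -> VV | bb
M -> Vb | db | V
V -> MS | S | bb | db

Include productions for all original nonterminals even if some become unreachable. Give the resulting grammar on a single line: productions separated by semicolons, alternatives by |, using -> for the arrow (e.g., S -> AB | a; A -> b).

Unit productions: M->V, V->S.
Unit pairs (A ⇒* B via units): (M,S), (M,V), (V,S).
S: inherits non-unit rules of {S} → VV | bb.
M: inherits non-unit rules of {M, S, V} → MS | VV | Vb | bb | db.
V: inherits non-unit rules of {S, V} → MS | VV | bb | db.

S -> VV | bb; M -> MS | VV | Vb | bb | db; V -> MS | VV | bb | db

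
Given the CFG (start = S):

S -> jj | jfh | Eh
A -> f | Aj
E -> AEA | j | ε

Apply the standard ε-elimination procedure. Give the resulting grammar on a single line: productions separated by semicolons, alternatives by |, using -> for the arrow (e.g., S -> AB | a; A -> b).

Nullable set: {E}.
S -> Eh: E nullable, giving Eh | h.
Drop E -> ε.
E -> AEA: E nullable, giving AA | AEA.
Unchanged (no nullable symbols): S -> jfh; S -> jj; A -> Aj; A -> f; E -> j.

S -> h | Eh | jj | jfh; A -> f | Aj; E -> j | AA | AEA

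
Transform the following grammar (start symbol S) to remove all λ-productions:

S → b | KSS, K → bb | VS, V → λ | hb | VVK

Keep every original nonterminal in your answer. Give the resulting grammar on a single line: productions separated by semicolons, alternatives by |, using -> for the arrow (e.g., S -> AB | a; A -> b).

S -> b | KSS; K -> S | VS | bb; V -> K | VK | hb | VVK

Nullable set: {V}.
K -> VS: V nullable, giving S | VS.
Drop V -> λ.
V -> VVK: V, V nullable, giving K | VK | VVK.
Unchanged (no nullable symbols): S -> KSS; S -> b; K -> bb; V -> hb.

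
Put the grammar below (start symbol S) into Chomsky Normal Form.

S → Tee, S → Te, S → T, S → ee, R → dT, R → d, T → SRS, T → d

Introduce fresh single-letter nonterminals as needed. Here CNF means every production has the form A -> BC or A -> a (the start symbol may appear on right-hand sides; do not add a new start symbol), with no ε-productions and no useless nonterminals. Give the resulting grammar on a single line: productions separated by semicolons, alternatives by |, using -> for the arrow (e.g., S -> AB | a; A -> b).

No ε-productions.
After unit-elimination: S -> d | Te | ee | SRS | Tee; R -> d | dT; T -> d | SRS.
TERM: introduce A -> d, B -> e and substitute in every rule of length ≥2.
BIN: S -> SRS becomes S -> SC, C -> RS; S -> TBB becomes S -> TD, D -> BB; T -> SRS becomes T -> SE, E -> RS.

S -> d | BB | SC | TB | TD; A -> d; B -> e; C -> RS; D -> BB; E -> RS; R -> d | AT; T -> d | SE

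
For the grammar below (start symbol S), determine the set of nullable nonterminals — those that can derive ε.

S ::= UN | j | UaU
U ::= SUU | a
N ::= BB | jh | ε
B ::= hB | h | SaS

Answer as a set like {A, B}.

Directly nullable (have an ε-rule): {N}.
Not nullable: B, S, U — each has a terminal in every rule's right-hand side or depends on a non-nullable symbol.

{N}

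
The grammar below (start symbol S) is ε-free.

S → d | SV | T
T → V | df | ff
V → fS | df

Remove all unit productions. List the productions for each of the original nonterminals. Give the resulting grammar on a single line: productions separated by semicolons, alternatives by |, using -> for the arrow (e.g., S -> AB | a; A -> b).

S -> d | SV | df | fS | ff; T -> df | fS | ff; V -> df | fS

Unit productions: S->T, T->V.
Unit pairs (A ⇒* B via units): (S,T), (S,V), (T,V).
S: inherits non-unit rules of {S, T, V} → SV | d | df | fS | ff.
T: inherits non-unit rules of {T, V} → df | fS | ff.
V: inherits non-unit rules of {V} → df | fS.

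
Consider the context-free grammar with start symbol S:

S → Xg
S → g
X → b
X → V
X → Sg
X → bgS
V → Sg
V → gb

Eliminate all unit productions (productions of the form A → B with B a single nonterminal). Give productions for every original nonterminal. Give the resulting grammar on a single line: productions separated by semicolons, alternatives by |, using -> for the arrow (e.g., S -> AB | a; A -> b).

Unit productions: X->V.
Unit pairs (A ⇒* B via units): (X,V).
S: inherits non-unit rules of {S} → Xg | g.
V: inherits non-unit rules of {V} → Sg | gb.
X: inherits non-unit rules of {V, X} → Sg | b | bgS | gb.

S -> g | Xg; V -> Sg | gb; X -> b | Sg | gb | bgS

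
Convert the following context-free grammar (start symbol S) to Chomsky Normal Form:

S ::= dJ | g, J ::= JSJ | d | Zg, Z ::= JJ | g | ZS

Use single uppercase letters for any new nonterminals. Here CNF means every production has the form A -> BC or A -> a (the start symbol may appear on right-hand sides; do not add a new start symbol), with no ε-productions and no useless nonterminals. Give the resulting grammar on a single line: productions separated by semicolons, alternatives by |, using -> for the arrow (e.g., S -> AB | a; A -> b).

No ε-productions.
No unit productions to eliminate.
TERM: introduce B -> d, A -> g and substitute in every rule of length ≥2.
BIN: J -> JSJ becomes J -> JC, C -> SJ.

S -> g | BJ; A -> g; B -> d; C -> SJ; J -> d | JC | ZA; Z -> g | JJ | ZS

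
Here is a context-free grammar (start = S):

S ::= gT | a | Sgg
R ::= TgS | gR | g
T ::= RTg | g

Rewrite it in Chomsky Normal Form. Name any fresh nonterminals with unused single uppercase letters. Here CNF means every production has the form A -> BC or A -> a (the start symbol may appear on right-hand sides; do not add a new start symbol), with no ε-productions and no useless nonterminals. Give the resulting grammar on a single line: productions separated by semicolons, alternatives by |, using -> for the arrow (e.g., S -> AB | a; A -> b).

No ε-productions.
No unit productions to eliminate.
TERM: introduce A -> g and substitute in every rule of length ≥2.
BIN: R -> TAS becomes R -> TB, B -> AS; S -> SAA becomes S -> SC, C -> AA; T -> RTA becomes T -> RD, D -> TA.

S -> a | AT | SC; A -> g; B -> AS; C -> AA; D -> TA; R -> g | AR | TB; T -> g | RD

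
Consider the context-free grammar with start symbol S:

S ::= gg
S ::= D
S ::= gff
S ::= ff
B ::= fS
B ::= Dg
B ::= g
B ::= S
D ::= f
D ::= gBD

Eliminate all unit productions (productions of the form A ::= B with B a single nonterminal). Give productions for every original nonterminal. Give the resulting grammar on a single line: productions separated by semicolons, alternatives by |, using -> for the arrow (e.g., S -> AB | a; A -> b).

S -> f | ff | gg | gBD | gff; B -> f | g | Dg | fS | ff | gg | gBD | gff; D -> f | gBD

Unit productions: B->S, S->D.
Unit pairs (A ⇒* B via units): (B,D), (B,S), (S,D).
S: inherits non-unit rules of {D, S} → f | ff | gBD | gff | gg.
B: inherits non-unit rules of {B, D, S} → Dg | f | fS | ff | g | gBD | gff | gg.
D: inherits non-unit rules of {D} → f | gBD.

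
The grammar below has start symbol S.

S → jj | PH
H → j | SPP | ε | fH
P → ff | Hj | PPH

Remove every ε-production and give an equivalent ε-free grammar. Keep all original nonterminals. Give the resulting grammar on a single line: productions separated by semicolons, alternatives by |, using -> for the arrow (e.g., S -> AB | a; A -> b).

Nullable set: {H}.
S -> PH: H nullable, giving P | PH.
Drop H -> ε.
H -> fH: H nullable, giving f | fH.
P -> Hj: H nullable, giving Hj | j.
P -> PPH: H nullable, giving PP | PPH.
Unchanged (no nullable symbols): S -> jj; H -> SPP; H -> j; P -> ff.

S -> P | PH | jj; H -> f | j | fH | SPP; P -> j | Hj | PP | ff | PPH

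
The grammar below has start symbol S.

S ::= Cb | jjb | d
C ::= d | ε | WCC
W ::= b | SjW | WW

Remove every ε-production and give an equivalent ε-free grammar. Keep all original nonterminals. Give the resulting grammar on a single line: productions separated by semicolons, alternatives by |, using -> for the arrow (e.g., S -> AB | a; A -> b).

S -> b | d | Cb | jjb; C -> W | d | WC | WCC; W -> b | WW | SjW

Nullable set: {C}.
S -> Cb: C nullable, giving Cb | b.
Drop C -> ε.
C -> WCC: C, C nullable, giving W | WC | WCC.
Unchanged (no nullable symbols): S -> d; S -> jjb; C -> d; W -> SjW; W -> WW; W -> b.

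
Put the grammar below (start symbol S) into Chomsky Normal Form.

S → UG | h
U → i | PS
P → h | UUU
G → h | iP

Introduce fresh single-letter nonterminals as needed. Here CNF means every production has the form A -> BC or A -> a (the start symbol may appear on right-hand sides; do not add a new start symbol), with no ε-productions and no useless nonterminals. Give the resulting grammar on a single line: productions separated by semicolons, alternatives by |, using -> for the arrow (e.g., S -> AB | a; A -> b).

No ε-productions.
No unit productions to eliminate.
TERM: introduce A -> i and substitute in every rule of length ≥2.
BIN: P -> UUU becomes P -> UB, B -> UU.

S -> h | UG; A -> i; B -> UU; G -> h | AP; P -> h | UB; U -> i | PS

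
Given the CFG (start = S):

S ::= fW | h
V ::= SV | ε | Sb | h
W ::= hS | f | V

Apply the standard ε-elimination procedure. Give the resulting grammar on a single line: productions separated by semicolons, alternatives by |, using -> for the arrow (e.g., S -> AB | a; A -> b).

S -> f | h | fW; V -> S | h | SV | Sb; W -> V | f | hS

Nullable set: {V, W}.
S -> fW: W nullable, giving f | fW.
Drop V -> ε.
V -> SV: V nullable, giving S | SV.
W -> V: V nullable, giving V.
Unchanged (no nullable symbols): S -> h; V -> Sb; V -> h; W -> f; W -> hS.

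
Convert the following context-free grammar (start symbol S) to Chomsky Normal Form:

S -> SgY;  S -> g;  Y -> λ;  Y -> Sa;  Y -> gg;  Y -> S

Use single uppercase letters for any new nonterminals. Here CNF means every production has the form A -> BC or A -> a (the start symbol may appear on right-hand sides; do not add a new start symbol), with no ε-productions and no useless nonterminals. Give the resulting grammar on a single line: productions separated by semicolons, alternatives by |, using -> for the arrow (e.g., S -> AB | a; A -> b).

Nullable: {Y}; after ε-elimination: S -> g | Sg | SgY; Y -> S | Sa | gg.
After unit-elimination: S -> g | Sg | SgY; Y -> g | Sa | Sg | gg | SgY.
TERM: introduce B -> a, A -> g and substitute in every rule of length ≥2.
BIN: S -> SAY becomes S -> SC, C -> AY; Y -> SAY becomes Y -> SD, D -> AY.

S -> g | SA | SC; A -> g; B -> a; C -> AY; D -> AY; Y -> g | AA | SA | SB | SD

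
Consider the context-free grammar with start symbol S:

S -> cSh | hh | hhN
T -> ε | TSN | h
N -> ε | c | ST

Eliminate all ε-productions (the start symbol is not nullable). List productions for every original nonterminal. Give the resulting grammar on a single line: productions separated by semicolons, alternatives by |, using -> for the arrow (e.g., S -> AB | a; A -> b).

S -> hh | cSh | hhN; N -> S | c | ST; T -> S | h | SN | TS | TSN

Nullable set: {N, T}.
S -> hhN: N nullable, giving hh | hhN.
Drop N -> ε.
N -> ST: T nullable, giving S | ST.
Drop T -> ε.
T -> TSN: T, N nullable, giving S | SN | TS | TSN.
Unchanged (no nullable symbols): S -> cSh; S -> hh; N -> c; T -> h.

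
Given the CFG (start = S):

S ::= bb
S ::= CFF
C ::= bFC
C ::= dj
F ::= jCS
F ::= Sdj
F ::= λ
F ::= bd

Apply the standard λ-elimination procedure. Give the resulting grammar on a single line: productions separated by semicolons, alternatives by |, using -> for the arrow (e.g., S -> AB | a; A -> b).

S -> C | CF | bb | CFF; C -> bC | dj | bFC; F -> bd | Sdj | jCS

Nullable set: {F}.
S -> CFF: F, F nullable, giving C | CF | CFF.
C -> bFC: F nullable, giving bC | bFC.
Drop F -> λ.
Unchanged (no nullable symbols): S -> bb; C -> dj; F -> Sdj; F -> bd; F -> jCS.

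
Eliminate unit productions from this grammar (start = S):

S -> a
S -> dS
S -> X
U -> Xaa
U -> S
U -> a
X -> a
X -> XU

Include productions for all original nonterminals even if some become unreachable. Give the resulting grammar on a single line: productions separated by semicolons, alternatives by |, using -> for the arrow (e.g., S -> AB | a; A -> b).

S -> a | XU | dS; U -> a | XU | dS | Xaa; X -> a | XU

Unit productions: S->X, U->S.
Unit pairs (A ⇒* B via units): (S,X), (U,S), (U,X).
S: inherits non-unit rules of {S, X} → XU | a | dS.
U: inherits non-unit rules of {S, U, X} → XU | Xaa | a | dS.
X: inherits non-unit rules of {X} → XU | a.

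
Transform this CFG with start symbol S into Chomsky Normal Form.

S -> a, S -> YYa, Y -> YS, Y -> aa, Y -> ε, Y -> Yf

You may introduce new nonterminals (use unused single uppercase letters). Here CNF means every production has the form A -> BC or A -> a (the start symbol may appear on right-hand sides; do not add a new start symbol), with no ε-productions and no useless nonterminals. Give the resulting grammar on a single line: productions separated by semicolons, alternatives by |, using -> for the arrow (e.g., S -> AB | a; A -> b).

S -> a | YA | YC; A -> a; B -> f; C -> YA; D -> YA; Y -> a | f | AA | YA | YB | YD | YS

Nullable: {Y}; after ε-elimination: S -> a | Ya | YYa; Y -> S | f | YS | Yf | aa.
After unit-elimination: S -> a | Ya | YYa; Y -> a | f | YS | Ya | Yf | aa | YYa.
TERM: introduce A -> a, B -> f and substitute in every rule of length ≥2.
BIN: S -> YYA becomes S -> YC, C -> YA; Y -> YYA becomes Y -> YD, D -> YA.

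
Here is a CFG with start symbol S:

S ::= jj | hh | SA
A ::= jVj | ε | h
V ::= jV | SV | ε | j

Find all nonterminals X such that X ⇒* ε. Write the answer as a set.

Directly nullable (have an ε-rule): {A, V}.
Not nullable: S — each has a terminal in every rule's right-hand side or depends on a non-nullable symbol.

{A, V}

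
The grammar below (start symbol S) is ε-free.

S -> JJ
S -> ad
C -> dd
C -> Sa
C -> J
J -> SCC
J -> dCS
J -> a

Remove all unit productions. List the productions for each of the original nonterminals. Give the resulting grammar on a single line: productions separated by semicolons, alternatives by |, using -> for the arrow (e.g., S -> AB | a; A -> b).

S -> JJ | ad; C -> a | Sa | dd | SCC | dCS; J -> a | SCC | dCS

Unit productions: C->J.
Unit pairs (A ⇒* B via units): (C,J).
S: inherits non-unit rules of {S} → JJ | ad.
C: inherits non-unit rules of {C, J} → SCC | Sa | a | dCS | dd.
J: inherits non-unit rules of {J} → SCC | a | dCS.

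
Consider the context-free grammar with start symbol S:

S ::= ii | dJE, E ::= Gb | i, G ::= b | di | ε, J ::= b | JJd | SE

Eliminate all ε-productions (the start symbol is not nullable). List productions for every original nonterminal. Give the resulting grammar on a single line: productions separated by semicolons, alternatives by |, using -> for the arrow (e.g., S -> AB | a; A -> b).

S -> ii | dJE; E -> b | i | Gb; G -> b | di; J -> b | SE | JJd

Nullable set: {G}.
E -> Gb: G nullable, giving Gb | b.
Drop G -> ε.
Unchanged (no nullable symbols): S -> dJE; S -> ii; E -> i; G -> b; G -> di; J -> JJd; J -> SE; J -> b.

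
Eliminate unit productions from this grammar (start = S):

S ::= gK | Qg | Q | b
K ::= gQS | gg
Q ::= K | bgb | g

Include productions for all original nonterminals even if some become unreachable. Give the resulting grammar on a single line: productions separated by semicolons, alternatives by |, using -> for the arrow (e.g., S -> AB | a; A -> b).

S -> b | g | Qg | gK | gg | bgb | gQS; K -> gg | gQS; Q -> g | gg | bgb | gQS

Unit productions: Q->K, S->Q.
Unit pairs (A ⇒* B via units): (Q,K), (S,K), (S,Q).
S: inherits non-unit rules of {K, Q, S} → Qg | b | bgb | g | gK | gQS | gg.
K: inherits non-unit rules of {K} → gQS | gg.
Q: inherits non-unit rules of {K, Q} → bgb | g | gQS | gg.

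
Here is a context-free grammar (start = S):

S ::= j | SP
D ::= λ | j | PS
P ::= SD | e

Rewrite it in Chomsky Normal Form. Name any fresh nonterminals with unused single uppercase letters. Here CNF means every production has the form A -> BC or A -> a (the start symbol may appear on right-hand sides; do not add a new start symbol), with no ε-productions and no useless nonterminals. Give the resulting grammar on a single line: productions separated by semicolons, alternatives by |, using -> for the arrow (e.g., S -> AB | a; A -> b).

Nullable: {D}; after ε-elimination: S -> j | SP; D -> j | PS; P -> S | e | SD.
After unit-elimination: S -> j | SP; D -> j | PS; P -> e | j | SD | SP.

S -> j | SP; D -> j | PS; P -> e | j | SD | SP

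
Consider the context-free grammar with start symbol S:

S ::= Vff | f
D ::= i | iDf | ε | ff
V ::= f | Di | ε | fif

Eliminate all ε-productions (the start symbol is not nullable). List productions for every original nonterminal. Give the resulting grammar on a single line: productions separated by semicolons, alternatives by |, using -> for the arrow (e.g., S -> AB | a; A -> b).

S -> f | ff | Vff; D -> i | ff | if | iDf; V -> f | i | Di | fif

Nullable set: {D, V}.
S -> Vff: V nullable, giving Vff | ff.
Drop D -> ε.
D -> iDf: D nullable, giving iDf | if.
Drop V -> ε.
V -> Di: D nullable, giving Di | i.
Unchanged (no nullable symbols): S -> f; D -> ff; D -> i; V -> f; V -> fif.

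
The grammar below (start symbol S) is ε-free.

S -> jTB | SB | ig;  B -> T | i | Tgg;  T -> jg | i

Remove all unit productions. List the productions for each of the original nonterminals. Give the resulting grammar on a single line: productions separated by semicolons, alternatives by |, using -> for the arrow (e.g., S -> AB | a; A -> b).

S -> SB | ig | jTB; B -> i | jg | Tgg; T -> i | jg

Unit productions: B->T.
Unit pairs (A ⇒* B via units): (B,T).
S: inherits non-unit rules of {S} → SB | ig | jTB.
B: inherits non-unit rules of {B, T} → Tgg | i | jg.
T: inherits non-unit rules of {T} → i | jg.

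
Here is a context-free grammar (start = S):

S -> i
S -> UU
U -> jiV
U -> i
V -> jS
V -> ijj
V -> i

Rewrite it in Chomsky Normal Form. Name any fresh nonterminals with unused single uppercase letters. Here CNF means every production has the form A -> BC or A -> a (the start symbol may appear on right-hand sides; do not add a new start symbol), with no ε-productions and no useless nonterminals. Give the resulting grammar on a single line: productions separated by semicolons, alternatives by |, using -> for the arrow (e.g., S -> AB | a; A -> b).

No ε-productions.
No unit productions to eliminate.
TERM: introduce B -> i, A -> j and substitute in every rule of length ≥2.
BIN: U -> ABV becomes U -> AC, C -> BV; V -> BAA becomes V -> BD, D -> AA.

S -> i | UU; A -> j; B -> i; C -> BV; D -> AA; U -> i | AC; V -> i | AS | BD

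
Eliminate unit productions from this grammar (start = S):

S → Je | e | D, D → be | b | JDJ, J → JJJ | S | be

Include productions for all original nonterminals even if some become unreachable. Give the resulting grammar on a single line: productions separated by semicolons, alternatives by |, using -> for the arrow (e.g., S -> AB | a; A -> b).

Unit productions: J->S, S->D.
Unit pairs (A ⇒* B via units): (J,D), (J,S), (S,D).
S: inherits non-unit rules of {D, S} → JDJ | Je | b | be | e.
D: inherits non-unit rules of {D} → JDJ | b | be.
J: inherits non-unit rules of {D, J, S} → JDJ | JJJ | Je | b | be | e.

S -> b | e | Je | be | JDJ; D -> b | be | JDJ; J -> b | e | Je | be | JDJ | JJJ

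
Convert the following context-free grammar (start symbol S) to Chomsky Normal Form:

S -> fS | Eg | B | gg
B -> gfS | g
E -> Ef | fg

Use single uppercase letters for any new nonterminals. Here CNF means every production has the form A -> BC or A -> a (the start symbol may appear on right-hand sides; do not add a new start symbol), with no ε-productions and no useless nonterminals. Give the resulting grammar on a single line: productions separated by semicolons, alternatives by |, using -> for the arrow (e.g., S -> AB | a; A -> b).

S -> g | AA | AF | CS | EA; A -> g; C -> f; E -> CA | EC; F -> CS

No ε-productions.
After unit-elimination: S -> g | Eg | fS | gg | gfS; B -> g | gfS; E -> Ef | fg.
TERM: introduce C -> f, A -> g and substitute in every rule of length ≥2.
BIN: B -> ACS becomes B -> AD, D -> CS; S -> ACS becomes S -> AF, F -> CS.
Drop unreachable/unproductive: B.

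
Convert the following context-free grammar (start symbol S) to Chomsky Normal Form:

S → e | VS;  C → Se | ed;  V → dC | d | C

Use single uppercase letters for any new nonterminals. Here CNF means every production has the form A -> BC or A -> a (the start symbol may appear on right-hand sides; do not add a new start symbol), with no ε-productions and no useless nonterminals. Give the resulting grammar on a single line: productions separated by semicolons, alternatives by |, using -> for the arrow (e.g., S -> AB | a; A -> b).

No ε-productions.
After unit-elimination: S -> e | VS; C -> Se | ed; V -> d | Se | dC | ed.
TERM: introduce B -> d, A -> e and substitute in every rule of length ≥2.

S -> e | VS; A -> e; B -> d; C -> AB | SA; V -> d | AB | BC | SA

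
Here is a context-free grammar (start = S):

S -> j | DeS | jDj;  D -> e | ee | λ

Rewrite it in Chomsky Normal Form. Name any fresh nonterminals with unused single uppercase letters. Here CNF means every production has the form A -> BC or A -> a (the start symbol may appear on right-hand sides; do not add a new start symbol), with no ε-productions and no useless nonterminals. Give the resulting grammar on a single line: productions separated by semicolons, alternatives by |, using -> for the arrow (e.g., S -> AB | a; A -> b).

Nullable: {D}; after ε-elimination: S -> j | eS | jj | DeS | jDj; D -> e | ee.
No unit productions to eliminate.
TERM: introduce A -> e, B -> j and substitute in every rule of length ≥2.
BIN: S -> BDB becomes S -> BC, C -> DB; S -> DAS becomes S -> DE, E -> AS.

S -> j | AS | BB | BC | DE; A -> e; B -> j; C -> DB; D -> e | AA; E -> AS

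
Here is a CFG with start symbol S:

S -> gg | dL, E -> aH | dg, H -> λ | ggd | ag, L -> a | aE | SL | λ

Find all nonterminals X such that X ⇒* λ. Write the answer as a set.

Directly nullable (have an ε-rule): {H, L}.
Not nullable: E, S — each has a terminal in every rule's right-hand side or depends on a non-nullable symbol.

{H, L}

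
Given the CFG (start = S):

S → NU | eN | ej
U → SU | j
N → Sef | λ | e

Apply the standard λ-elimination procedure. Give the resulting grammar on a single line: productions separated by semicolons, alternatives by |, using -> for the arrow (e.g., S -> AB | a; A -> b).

S -> U | e | NU | eN | ej; N -> e | Sef; U -> j | SU

Nullable set: {N}.
S -> NU: N nullable, giving NU | U.
S -> eN: N nullable, giving e | eN.
Drop N -> λ.
Unchanged (no nullable symbols): S -> ej; N -> Sef; N -> e; U -> SU; U -> j.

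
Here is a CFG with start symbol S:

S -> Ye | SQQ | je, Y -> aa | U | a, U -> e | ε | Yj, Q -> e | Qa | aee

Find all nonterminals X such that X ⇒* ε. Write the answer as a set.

{U, Y}

Directly nullable (have an ε-rule): {U}.
Y is nullable via Y -> U (every symbol on the right is already known nullable).
Not nullable: Q, S — each has a terminal in every rule's right-hand side or depends on a non-nullable symbol.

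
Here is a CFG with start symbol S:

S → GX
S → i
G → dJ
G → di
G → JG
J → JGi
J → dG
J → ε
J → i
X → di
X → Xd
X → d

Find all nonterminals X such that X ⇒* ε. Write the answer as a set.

{J}

Directly nullable (have an ε-rule): {J}.
Not nullable: G, S, X — each has a terminal in every rule's right-hand side or depends on a non-nullable symbol.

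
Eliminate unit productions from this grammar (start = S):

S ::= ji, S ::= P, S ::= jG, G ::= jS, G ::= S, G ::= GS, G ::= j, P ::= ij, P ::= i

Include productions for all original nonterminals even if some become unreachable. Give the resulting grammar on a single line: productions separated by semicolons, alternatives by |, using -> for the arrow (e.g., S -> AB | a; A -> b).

S -> i | ij | jG | ji; G -> i | j | GS | ij | jG | jS | ji; P -> i | ij

Unit productions: G->S, S->P.
Unit pairs (A ⇒* B via units): (G,P), (G,S), (S,P).
S: inherits non-unit rules of {P, S} → i | ij | jG | ji.
G: inherits non-unit rules of {G, P, S} → GS | i | ij | j | jG | jS | ji.
P: inherits non-unit rules of {P} → i | ij.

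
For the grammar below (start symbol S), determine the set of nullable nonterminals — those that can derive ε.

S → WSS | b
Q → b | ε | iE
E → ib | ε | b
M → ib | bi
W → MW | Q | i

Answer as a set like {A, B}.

Directly nullable (have an ε-rule): {E, Q}.
W is nullable via W -> Q (every symbol on the right is already known nullable).
Not nullable: M, S — each has a terminal in every rule's right-hand side or depends on a non-nullable symbol.

{E, Q, W}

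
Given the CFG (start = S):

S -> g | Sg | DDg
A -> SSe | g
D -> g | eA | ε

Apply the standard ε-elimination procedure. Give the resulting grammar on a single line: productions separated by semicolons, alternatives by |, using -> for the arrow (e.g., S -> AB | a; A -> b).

S -> g | Dg | Sg | DDg; A -> g | SSe; D -> g | eA

Nullable set: {D}.
S -> DDg: D, D nullable, giving DDg | Dg | g.
Drop D -> ε.
Unchanged (no nullable symbols): S -> Sg; S -> g; A -> SSe; A -> g; D -> eA; D -> g.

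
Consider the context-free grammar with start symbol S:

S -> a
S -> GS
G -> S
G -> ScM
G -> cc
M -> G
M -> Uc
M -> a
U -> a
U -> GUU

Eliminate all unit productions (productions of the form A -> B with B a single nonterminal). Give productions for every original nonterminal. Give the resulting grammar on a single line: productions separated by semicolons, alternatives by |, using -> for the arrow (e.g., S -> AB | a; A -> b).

S -> a | GS; G -> a | GS | cc | ScM; M -> a | GS | Uc | cc | ScM; U -> a | GUU

Unit productions: G->S, M->G.
Unit pairs (A ⇒* B via units): (G,S), (M,G), (M,S).
S: inherits non-unit rules of {S} → GS | a.
G: inherits non-unit rules of {G, S} → GS | ScM | a | cc.
M: inherits non-unit rules of {G, M, S} → GS | ScM | Uc | a | cc.
U: inherits non-unit rules of {U} → GUU | a.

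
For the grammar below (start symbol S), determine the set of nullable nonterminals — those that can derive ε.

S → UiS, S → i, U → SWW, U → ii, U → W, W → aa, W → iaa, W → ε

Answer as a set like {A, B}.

{U, W}

Directly nullable (have an ε-rule): {W}.
U is nullable via U -> W (every symbol on the right is already known nullable).
Not nullable: S — each has a terminal in every rule's right-hand side or depends on a non-nullable symbol.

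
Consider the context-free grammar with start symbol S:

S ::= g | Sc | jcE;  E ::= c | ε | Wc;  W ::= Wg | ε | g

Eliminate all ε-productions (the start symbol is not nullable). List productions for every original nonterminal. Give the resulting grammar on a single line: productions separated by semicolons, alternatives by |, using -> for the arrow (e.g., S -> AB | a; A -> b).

Nullable set: {E, W}.
S -> jcE: E nullable, giving jc | jcE.
Drop E -> ε.
E -> Wc: W nullable, giving Wc | c.
Drop W -> ε.
W -> Wg: W nullable, giving Wg | g.
Unchanged (no nullable symbols): S -> Sc; S -> g; E -> c; W -> g.

S -> g | Sc | jc | jcE; E -> c | Wc; W -> g | Wg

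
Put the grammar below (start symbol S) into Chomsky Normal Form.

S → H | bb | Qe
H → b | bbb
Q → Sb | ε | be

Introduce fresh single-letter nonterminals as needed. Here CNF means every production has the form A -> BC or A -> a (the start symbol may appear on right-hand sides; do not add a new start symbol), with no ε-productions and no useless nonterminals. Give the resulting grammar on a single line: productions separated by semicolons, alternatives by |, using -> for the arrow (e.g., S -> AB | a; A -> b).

S -> b | e | AA | AD | QB; A -> b; B -> e; D -> AA; Q -> AB | SA

Nullable: {Q}; after ε-elimination: S -> H | e | Qe | bb; H -> b | bbb; Q -> Sb | be.
After unit-elimination: S -> b | e | Qe | bb | bbb; H -> b | bbb; Q -> Sb | be.
TERM: introduce A -> b, B -> e and substitute in every rule of length ≥2.
BIN: H -> AAA becomes H -> AC, C -> AA; S -> AAA becomes S -> AD, D -> AA.
Drop unreachable/unproductive: H.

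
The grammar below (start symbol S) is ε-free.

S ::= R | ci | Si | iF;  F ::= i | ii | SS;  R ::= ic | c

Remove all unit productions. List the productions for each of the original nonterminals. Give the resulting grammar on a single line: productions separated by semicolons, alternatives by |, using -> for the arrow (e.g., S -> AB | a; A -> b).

S -> c | Si | ci | iF | ic; F -> i | SS | ii; R -> c | ic

Unit productions: S->R.
Unit pairs (A ⇒* B via units): (S,R).
S: inherits non-unit rules of {R, S} → Si | c | ci | iF | ic.
F: inherits non-unit rules of {F} → SS | i | ii.
R: inherits non-unit rules of {R} → c | ic.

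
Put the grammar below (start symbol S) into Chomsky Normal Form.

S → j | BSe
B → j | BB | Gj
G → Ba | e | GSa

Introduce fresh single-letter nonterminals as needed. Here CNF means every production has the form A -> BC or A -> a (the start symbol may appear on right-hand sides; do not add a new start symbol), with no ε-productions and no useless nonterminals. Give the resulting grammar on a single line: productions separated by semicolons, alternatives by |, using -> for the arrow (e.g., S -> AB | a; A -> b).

No ε-productions.
No unit productions to eliminate.
TERM: introduce C -> a, D -> e, A -> j and substitute in every rule of length ≥2.
BIN: G -> GSC becomes G -> GE, E -> SC; S -> BSD becomes S -> BF, F -> SD.

S -> j | BF; A -> j; B -> j | BB | GA; C -> a; D -> e; E -> SC; F -> SD; G -> e | BC | GE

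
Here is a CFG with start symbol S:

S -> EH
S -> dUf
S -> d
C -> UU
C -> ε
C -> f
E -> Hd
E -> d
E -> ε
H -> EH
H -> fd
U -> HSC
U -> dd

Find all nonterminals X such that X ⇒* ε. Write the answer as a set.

{C, E}

Directly nullable (have an ε-rule): {C, E}.
Not nullable: H, S, U — each has a terminal in every rule's right-hand side or depends on a non-nullable symbol.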